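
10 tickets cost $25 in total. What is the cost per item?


Total cost: $25
Number of items: 10
Unit price: $25 / 10 = $2.50

$2.50


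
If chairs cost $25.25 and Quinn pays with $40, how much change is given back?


Start with the amount paid:
$40
Subtract the price:
$40 - $25.25 = $14.75

$14.75


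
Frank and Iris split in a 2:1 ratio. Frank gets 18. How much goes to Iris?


Find the multiplier:
18 / 2 = 9
Apply to Iris's share:
1 x 9 = 9

9


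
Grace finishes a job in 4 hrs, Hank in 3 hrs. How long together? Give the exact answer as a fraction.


Grace's rate: 1/4 of the job per hour
Hank's rate: 1/3 of the job per hour
Combined rate: 1/4 + 1/3 = 7/12 per hour
Time = 1 / (7/12) = 12/7 hours (≈ 1.71 hours)

12/7 hours


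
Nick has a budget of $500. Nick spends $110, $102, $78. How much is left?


Add up expenses:
$110 + $102 + $78 = $290
Subtract from budget:
$500 - $290 = $210

$210


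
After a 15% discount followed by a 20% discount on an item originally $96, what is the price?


First discount:
15% of $96 = $14.40
Price after first discount:
$96 - $14.40 = $81.60
Second discount:
20% of $81.60 = $16.32
Final price:
$81.60 - $16.32 = $65.28

$65.28


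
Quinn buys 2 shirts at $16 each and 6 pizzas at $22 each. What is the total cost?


Cost of shirts:
2 x $16 = $32
Cost of pizzas:
6 x $22 = $132
Add both:
$32 + $132 = $164

$164


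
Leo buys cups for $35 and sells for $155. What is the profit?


Selling price = $155
Cost price = $35
Profit = selling price - cost price:
Profit = $155 - $35 = $120

$120


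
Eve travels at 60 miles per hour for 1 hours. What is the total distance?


Use the formula: distance = speed x time
Speed = 60 mph, Time = 1 hours
60 x 1 = 60 miles

60 miles


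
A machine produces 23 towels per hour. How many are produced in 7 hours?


Production rate: 23 towels per hour
Time: 7 hours
Total: 23 x 7 = 161 towels

161 towels


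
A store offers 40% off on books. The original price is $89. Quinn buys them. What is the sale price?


Calculate the discount amount:
40% of $89 = $35.60
Subtract from original:
$89 - $35.60 = $53.40

$53.40


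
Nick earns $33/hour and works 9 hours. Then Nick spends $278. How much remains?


Calculate earnings:
9 x $33 = $297
Subtract spending:
$297 - $278 = $19

$19


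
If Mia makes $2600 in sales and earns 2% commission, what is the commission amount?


Convert rate to decimal:
2% = 0.02
Multiply by sales:
$2600 x 0.02 = $52

$52


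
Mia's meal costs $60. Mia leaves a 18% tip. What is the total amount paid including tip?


Calculate the tip:
18% of $60 = $10.80
Add tip to meal cost:
$60 + $10.80 = $70.80

$70.80


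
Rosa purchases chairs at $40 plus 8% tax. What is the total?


Calculate the tax:
8% of $40 = $3.20
Add tax to price:
$40 + $3.20 = $43.20

$43.20


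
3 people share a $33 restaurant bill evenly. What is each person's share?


Total bill: $33
Number of people: 3
Each pays: $33 / 3 = $11

$11


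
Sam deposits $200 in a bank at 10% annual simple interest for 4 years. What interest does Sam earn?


Use the formula I = P x R x T / 100
P x R x T = 200 x 10 x 4 = 8000
I = 8000 / 100 = $80

$80


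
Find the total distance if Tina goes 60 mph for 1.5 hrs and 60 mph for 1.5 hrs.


Leg 1 distance:
60 x 1.5 = 90 miles
Leg 2 distance:
60 x 1.5 = 90 miles
Total distance:
90 + 90 = 180 miles

180 miles


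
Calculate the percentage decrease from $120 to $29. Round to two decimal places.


Find the absolute change:
|29 - 120| = 91
Divide by original and multiply by 100:
91 / 120 x 100 = 75.8333...% ≈ 75.83%

75.83%


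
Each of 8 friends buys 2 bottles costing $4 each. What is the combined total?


Cost per person:
2 x $4 = $8
Group total:
8 x $8 = $64

$64


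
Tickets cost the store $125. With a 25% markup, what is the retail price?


Calculate the markup amount:
25% of $125 = $31.25
Add to cost:
$125 + $31.25 = $156.25

$156.25


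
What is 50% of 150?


Convert percentage to decimal:
50% = 0.5
Multiply:
150 x 0.5 = 75

75


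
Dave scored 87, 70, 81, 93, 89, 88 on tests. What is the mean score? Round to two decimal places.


Add the scores:
87 + 70 + 81 + 93 + 89 + 88 = 508
Divide by the number of tests:
508 / 6 = 84.6666... ≈ 84.67

84.67


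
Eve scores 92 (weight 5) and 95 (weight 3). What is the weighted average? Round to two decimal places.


Weighted sum:
5 x 92 + 3 x 95 = 745
Total weight:
5 + 3 = 8
Weighted average:
745 / 8 = 93.125 ≈ 93.13

93.13


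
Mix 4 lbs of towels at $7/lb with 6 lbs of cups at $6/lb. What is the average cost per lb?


Cost of towels:
4 x $7 = $28
Cost of cups:
6 x $6 = $36
Total cost: $28 + $36 = $64
Total weight: 10 lbs
Average: $64 / 10 = $6.40/lb

$6.40/lb


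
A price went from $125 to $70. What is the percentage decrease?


Find the absolute change:
|70 - 125| = 55
Divide by original and multiply by 100:
55 / 125 x 100 = 44%

44%


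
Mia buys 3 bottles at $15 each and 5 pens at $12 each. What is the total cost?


Cost of bottles:
3 x $15 = $45
Cost of pens:
5 x $12 = $60
Add both:
$45 + $60 = $105

$105


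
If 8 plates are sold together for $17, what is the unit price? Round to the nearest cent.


Total cost: $17
Number of items: 8
Unit price: $17 / 8 = $2.125 ≈ $2.13

$2.13


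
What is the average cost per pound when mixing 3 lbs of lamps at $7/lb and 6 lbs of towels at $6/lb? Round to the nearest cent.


Cost of lamps:
3 x $7 = $21
Cost of towels:
6 x $6 = $36
Total cost: $21 + $36 = $57
Total weight: 9 lbs
Average: $57 / 9 = $6.3333... ≈ $6.33/lb

$6.33/lb


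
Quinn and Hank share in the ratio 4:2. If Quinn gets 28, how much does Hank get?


Find the multiplier:
28 / 4 = 7
Apply to Hank's share:
2 x 7 = 14

14


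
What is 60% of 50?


Convert percentage to decimal:
60% = 0.6
Multiply:
50 x 0.6 = 30

30


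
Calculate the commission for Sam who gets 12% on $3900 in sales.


Convert rate to decimal:
12% = 0.12
Multiply by sales:
$3900 x 0.12 = $468

$468


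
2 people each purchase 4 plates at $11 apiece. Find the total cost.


Cost per person:
4 x $11 = $44
Group total:
2 x $44 = $88

$88


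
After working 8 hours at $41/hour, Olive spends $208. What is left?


Calculate earnings:
8 x $41 = $328
Subtract spending:
$328 - $208 = $120

$120


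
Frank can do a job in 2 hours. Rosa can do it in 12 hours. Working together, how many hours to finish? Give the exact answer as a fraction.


Frank's rate: 1/2 of the job per hour
Rosa's rate: 1/12 of the job per hour
Combined rate: 1/2 + 1/12 = 7/12 per hour
Time = 1 / (7/12) = 12/7 hours (≈ 1.71 hours)

12/7 hours


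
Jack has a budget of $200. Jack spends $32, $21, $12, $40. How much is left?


Add up expenses:
$32 + $21 + $12 + $40 = $105
Subtract from budget:
$200 - $105 = $95

$95


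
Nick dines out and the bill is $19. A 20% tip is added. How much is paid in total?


Calculate the tip:
20% of $19 = $3.80
Add tip to meal cost:
$19 + $3.80 = $22.80

$22.80


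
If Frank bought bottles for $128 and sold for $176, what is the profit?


Selling price = $176
Cost price = $128
Profit = selling price - cost price:
Profit = $176 - $128 = $48

$48


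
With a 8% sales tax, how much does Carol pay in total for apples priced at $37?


Calculate the tax:
8% of $37 = $2.96
Add tax to price:
$37 + $2.96 = $39.96

$39.96


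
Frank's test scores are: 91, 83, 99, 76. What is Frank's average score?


Add the scores:
91 + 83 + 99 + 76 = 349
Divide by the number of tests:
349 / 4 = 87.25

87.25


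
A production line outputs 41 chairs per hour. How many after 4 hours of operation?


Production rate: 41 chairs per hour
Time: 4 hours
Total: 41 x 4 = 164 chairs

164 chairs


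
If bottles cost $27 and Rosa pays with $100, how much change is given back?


Start with the amount paid:
$100
Subtract the price:
$100 - $27 = $73

$73


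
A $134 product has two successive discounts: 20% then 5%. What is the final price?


First discount:
20% of $134 = $26.80
Price after first discount:
$134 - $26.80 = $107.20
Second discount:
5% of $107.20 = $5.36
Final price:
$107.20 - $5.36 = $101.84

$101.84


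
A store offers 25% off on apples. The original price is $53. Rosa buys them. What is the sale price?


Calculate the discount amount:
25% of $53 = $13.25
Subtract from original:
$53 - $13.25 = $39.75

$39.75


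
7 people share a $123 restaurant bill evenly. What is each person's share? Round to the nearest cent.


Total bill: $123
Number of people: 7
Each pays: $123 / 7 = $17.5714... ≈ $17.57

$17.57


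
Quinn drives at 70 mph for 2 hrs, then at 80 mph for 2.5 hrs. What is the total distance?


Leg 1 distance:
70 x 2 = 140 miles
Leg 2 distance:
80 x 2.5 = 200 miles
Total distance:
140 + 200 = 340 miles

340 miles


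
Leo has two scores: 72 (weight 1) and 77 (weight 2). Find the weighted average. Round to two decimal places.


Weighted sum:
1 x 72 + 2 x 77 = 226
Total weight:
1 + 2 = 3
Weighted average:
226 / 3 = 75.3333... ≈ 75.33

75.33


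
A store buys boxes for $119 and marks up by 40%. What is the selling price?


Calculate the markup amount:
40% of $119 = $47.60
Add to cost:
$119 + $47.60 = $166.60

$166.60


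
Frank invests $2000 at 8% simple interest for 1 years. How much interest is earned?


Use the formula I = P x R x T / 100
P x R x T = 2000 x 8 x 1 = 16000
I = 16000 / 100 = $160

$160


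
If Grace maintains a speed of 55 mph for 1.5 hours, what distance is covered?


Use the formula: distance = speed x time
Speed = 55 mph, Time = 1.5 hours
55 x 1.5 = 82.5 miles

82.5 miles


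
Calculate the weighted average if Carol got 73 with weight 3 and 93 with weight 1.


Weighted sum:
3 x 73 + 1 x 93 = 312
Total weight:
3 + 1 = 4
Weighted average:
312 / 4 = 78

78


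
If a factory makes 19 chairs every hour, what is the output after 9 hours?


Production rate: 19 chairs per hour
Time: 9 hours
Total: 19 x 9 = 171 chairs

171 chairs


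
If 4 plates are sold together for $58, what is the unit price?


Total cost: $58
Number of items: 4
Unit price: $58 / 4 = $14.50

$14.50


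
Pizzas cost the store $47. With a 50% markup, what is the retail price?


Calculate the markup amount:
50% of $47 = $23.50
Add to cost:
$47 + $23.50 = $70.50

$70.50


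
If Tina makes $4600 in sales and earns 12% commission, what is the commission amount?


Convert rate to decimal:
12% = 0.12
Multiply by sales:
$4600 x 0.12 = $552

$552


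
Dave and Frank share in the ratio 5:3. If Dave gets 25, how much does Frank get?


Find the multiplier:
25 / 5 = 5
Apply to Frank's share:
3 x 5 = 15

15


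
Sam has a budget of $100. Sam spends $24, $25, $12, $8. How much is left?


Add up expenses:
$24 + $25 + $12 + $8 = $69
Subtract from budget:
$100 - $69 = $31

$31


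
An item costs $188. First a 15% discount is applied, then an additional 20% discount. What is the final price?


First discount:
15% of $188 = $28.20
Price after first discount:
$188 - $28.20 = $159.80
Second discount:
20% of $159.80 = $31.96
Final price:
$159.80 - $31.96 = $127.84

$127.84


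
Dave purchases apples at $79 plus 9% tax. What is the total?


Calculate the tax:
9% of $79 = $7.11
Add tax to price:
$79 + $7.11 = $86.11

$86.11


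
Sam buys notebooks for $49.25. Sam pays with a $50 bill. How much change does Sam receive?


Start with the amount paid:
$50
Subtract the price:
$50 - $49.25 = $0.75

$0.75


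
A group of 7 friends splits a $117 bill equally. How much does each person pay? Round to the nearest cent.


Total bill: $117
Number of people: 7
Each pays: $117 / 7 = $16.7142... ≈ $16.71

$16.71


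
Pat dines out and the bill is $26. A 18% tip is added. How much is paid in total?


Calculate the tip:
18% of $26 = $4.68
Add tip to meal cost:
$26 + $4.68 = $30.68

$30.68


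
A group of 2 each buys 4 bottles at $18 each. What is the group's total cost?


Cost per person:
4 x $18 = $72
Group total:
2 x $72 = $144

$144


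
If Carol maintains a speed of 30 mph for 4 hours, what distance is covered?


Use the formula: distance = speed x time
Speed = 30 mph, Time = 4 hours
30 x 4 = 120 miles

120 miles


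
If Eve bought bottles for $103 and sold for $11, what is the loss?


Selling price = $11
Cost price = $103
Loss = cost price - selling price:
Loss = $103 - $11 = $92

$92


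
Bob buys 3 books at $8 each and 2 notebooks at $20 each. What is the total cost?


Cost of books:
3 x $8 = $24
Cost of notebooks:
2 x $20 = $40
Add both:
$24 + $40 = $64

$64


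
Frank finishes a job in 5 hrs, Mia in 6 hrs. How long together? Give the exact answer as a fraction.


Frank's rate: 1/5 of the job per hour
Mia's rate: 1/6 of the job per hour
Combined rate: 1/5 + 1/6 = 11/30 per hour
Time = 1 / (11/30) = 30/11 hours (≈ 2.73 hours)

30/11 hours


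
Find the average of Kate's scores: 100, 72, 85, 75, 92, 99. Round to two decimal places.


Add the scores:
100 + 72 + 85 + 75 + 92 + 99 = 523
Divide by the number of tests:
523 / 6 = 87.1666... ≈ 87.17

87.17


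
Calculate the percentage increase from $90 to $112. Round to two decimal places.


Find the absolute change:
|112 - 90| = 22
Divide by original and multiply by 100:
22 / 90 x 100 = 24.4444...% ≈ 24.44%

24.44%


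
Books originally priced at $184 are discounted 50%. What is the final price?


Calculate the discount amount:
50% of $184 = $92
Subtract from original:
$184 - $92 = $92

$92


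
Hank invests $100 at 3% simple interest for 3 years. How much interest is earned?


Use the formula I = P x R x T / 100
P x R x T = 100 x 3 x 3 = 900
I = 900 / 100 = $9

$9


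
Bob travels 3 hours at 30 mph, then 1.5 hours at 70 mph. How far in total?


Leg 1 distance:
30 x 3 = 90 miles
Leg 2 distance:
70 x 1.5 = 105 miles
Total distance:
90 + 105 = 195 miles

195 miles


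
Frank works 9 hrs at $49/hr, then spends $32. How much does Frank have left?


Calculate earnings:
9 x $49 = $441
Subtract spending:
$441 - $32 = $409

$409


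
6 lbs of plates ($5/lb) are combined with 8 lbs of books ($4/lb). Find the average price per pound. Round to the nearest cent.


Cost of plates:
6 x $5 = $30
Cost of books:
8 x $4 = $32
Total cost: $30 + $32 = $62
Total weight: 14 lbs
Average: $62 / 14 = $4.4285... ≈ $4.43/lb

$4.43/lb


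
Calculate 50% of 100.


Convert percentage to decimal:
50% = 0.5
Multiply:
100 x 0.5 = 50

50


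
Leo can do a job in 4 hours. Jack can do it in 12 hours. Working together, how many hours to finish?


Leo's rate: 1/4 of the job per hour
Jack's rate: 1/12 of the job per hour
Combined rate: 1/4 + 1/12 = 1/3 per hour
Time = 1 / (1/3) = 3 hours

3 hours


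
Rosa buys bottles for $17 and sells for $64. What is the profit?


Selling price = $64
Cost price = $17
Profit = selling price - cost price:
Profit = $64 - $17 = $47

$47


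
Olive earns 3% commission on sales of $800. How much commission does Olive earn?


Convert rate to decimal:
3% = 0.03
Multiply by sales:
$800 x 0.03 = $24

$24


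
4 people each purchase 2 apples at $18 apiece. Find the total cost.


Cost per person:
2 x $18 = $36
Group total:
4 x $36 = $144

$144


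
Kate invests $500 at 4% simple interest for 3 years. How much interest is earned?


Use the formula I = P x R x T / 100
P x R x T = 500 x 4 x 3 = 6000
I = 6000 / 100 = $60

$60


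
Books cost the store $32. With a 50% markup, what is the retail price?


Calculate the markup amount:
50% of $32 = $16
Add to cost:
$32 + $16 = $48

$48


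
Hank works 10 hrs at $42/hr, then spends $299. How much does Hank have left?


Calculate earnings:
10 x $42 = $420
Subtract spending:
$420 - $299 = $121

$121


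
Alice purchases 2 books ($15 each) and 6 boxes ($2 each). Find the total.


Cost of books:
2 x $15 = $30
Cost of boxes:
6 x $2 = $12
Add both:
$30 + $12 = $42

$42


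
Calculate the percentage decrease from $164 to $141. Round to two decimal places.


Find the absolute change:
|141 - 164| = 23
Divide by original and multiply by 100:
23 / 164 x 100 = 14.0243...% ≈ 14.02%

14.02%


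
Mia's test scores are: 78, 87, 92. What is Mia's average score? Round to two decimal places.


Add the scores:
78 + 87 + 92 = 257
Divide by the number of tests:
257 / 3 = 85.6666... ≈ 85.67

85.67


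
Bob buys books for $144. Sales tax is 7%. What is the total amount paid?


Calculate the tax:
7% of $144 = $10.08
Add tax to price:
$144 + $10.08 = $154.08

$154.08


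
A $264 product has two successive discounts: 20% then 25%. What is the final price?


First discount:
20% of $264 = $52.80
Price after first discount:
$264 - $52.80 = $211.20
Second discount:
25% of $211.20 = $52.80
Final price:
$211.20 - $52.80 = $158.40

$158.40


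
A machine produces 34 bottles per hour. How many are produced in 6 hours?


Production rate: 34 bottles per hour
Time: 6 hours
Total: 34 x 6 = 204 bottles

204 bottles


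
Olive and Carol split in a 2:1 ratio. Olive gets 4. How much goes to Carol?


Find the multiplier:
4 / 2 = 2
Apply to Carol's share:
1 x 2 = 2

2


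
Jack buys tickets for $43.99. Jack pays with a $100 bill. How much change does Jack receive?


Start with the amount paid:
$100
Subtract the price:
$100 - $43.99 = $56.01

$56.01


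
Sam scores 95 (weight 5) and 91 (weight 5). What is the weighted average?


Weighted sum:
5 x 95 + 5 x 91 = 930
Total weight:
5 + 5 = 10
Weighted average:
930 / 10 = 93

93


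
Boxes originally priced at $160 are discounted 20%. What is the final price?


Calculate the discount amount:
20% of $160 = $32
Subtract from original:
$160 - $32 = $128

$128


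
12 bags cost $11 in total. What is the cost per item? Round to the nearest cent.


Total cost: $11
Number of items: 12
Unit price: $11 / 12 = $0.9166... ≈ $0.92

$0.92


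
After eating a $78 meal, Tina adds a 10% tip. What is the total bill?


Calculate the tip:
10% of $78 = $7.80
Add tip to meal cost:
$78 + $7.80 = $85.80

$85.80


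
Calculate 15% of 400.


Convert percentage to decimal:
15% = 0.15
Multiply:
400 x 0.15 = 60

60


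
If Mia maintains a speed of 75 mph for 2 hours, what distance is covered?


Use the formula: distance = speed x time
Speed = 75 mph, Time = 2 hours
75 x 2 = 150 miles

150 miles


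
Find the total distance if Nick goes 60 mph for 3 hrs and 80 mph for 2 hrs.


Leg 1 distance:
60 x 3 = 180 miles
Leg 2 distance:
80 x 2 = 160 miles
Total distance:
180 + 160 = 340 miles

340 miles


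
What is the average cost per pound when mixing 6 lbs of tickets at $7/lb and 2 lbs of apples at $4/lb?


Cost of tickets:
6 x $7 = $42
Cost of apples:
2 x $4 = $8
Total cost: $42 + $8 = $50
Total weight: 8 lbs
Average: $50 / 8 = $6.25/lb

$6.25/lb


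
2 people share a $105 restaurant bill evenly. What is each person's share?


Total bill: $105
Number of people: 2
Each pays: $105 / 2 = $52.50

$52.50


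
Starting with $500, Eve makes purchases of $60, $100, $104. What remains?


Add up expenses:
$60 + $100 + $104 = $264
Subtract from budget:
$500 - $264 = $236

$236


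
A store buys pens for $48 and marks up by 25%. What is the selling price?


Calculate the markup amount:
25% of $48 = $12
Add to cost:
$48 + $12 = $60

$60


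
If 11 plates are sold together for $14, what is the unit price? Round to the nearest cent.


Total cost: $14
Number of items: 11
Unit price: $14 / 11 = $1.2727... ≈ $1.27

$1.27


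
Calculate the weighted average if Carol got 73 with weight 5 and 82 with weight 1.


Weighted sum:
5 x 73 + 1 x 82 = 447
Total weight:
5 + 1 = 6
Weighted average:
447 / 6 = 74.5

74.5


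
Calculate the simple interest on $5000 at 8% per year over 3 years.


Use the formula I = P x R x T / 100
P x R x T = 5000 x 8 x 3 = 120000
I = 120000 / 100 = $1200

$1200


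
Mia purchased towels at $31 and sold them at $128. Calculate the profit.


Selling price = $128
Cost price = $31
Profit = selling price - cost price:
Profit = $128 - $31 = $97

$97


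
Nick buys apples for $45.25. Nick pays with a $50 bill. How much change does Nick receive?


Start with the amount paid:
$50
Subtract the price:
$50 - $45.25 = $4.75

$4.75


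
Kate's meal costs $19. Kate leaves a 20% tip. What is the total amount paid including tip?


Calculate the tip:
20% of $19 = $3.80
Add tip to meal cost:
$19 + $3.80 = $22.80

$22.80


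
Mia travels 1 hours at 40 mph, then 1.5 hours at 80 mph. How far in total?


Leg 1 distance:
40 x 1 = 40 miles
Leg 2 distance:
80 x 1.5 = 120 miles
Total distance:
40 + 120 = 160 miles

160 miles


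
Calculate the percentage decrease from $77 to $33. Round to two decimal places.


Find the absolute change:
|33 - 77| = 44
Divide by original and multiply by 100:
44 / 77 x 100 = 57.1428...% ≈ 57.14%

57.14%


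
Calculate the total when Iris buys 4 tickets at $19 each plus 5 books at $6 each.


Cost of tickets:
4 x $19 = $76
Cost of books:
5 x $6 = $30
Add both:
$76 + $30 = $106

$106


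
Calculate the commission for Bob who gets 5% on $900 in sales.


Convert rate to decimal:
5% = 0.05
Multiply by sales:
$900 x 0.05 = $45

$45


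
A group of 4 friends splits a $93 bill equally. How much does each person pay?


Total bill: $93
Number of people: 4
Each pays: $93 / 4 = $23.25

$23.25


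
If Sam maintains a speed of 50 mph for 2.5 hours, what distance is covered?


Use the formula: distance = speed x time
Speed = 50 mph, Time = 2.5 hours
50 x 2.5 = 125 miles

125 miles


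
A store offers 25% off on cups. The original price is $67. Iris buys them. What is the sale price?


Calculate the discount amount:
25% of $67 = $16.75
Subtract from original:
$67 - $16.75 = $50.25

$50.25


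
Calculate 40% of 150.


Convert percentage to decimal:
40% = 0.4
Multiply:
150 x 0.4 = 60

60


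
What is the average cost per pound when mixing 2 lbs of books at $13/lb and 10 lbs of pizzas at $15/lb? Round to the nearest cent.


Cost of books:
2 x $13 = $26
Cost of pizzas:
10 x $15 = $150
Total cost: $26 + $150 = $176
Total weight: 12 lbs
Average: $176 / 12 = $14.6666... ≈ $14.67/lb

$14.67/lb


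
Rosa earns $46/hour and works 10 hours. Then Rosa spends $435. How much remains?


Calculate earnings:
10 x $46 = $460
Subtract spending:
$460 - $435 = $25

$25


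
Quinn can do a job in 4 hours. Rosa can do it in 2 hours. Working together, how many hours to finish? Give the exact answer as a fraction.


Quinn's rate: 1/4 of the job per hour
Rosa's rate: 1/2 of the job per hour
Combined rate: 1/4 + 1/2 = 3/4 per hour
Time = 1 / (3/4) = 4/3 hours (≈ 1.33 hours)

4/3 hours


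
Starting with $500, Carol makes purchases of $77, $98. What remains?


Add up expenses:
$77 + $98 = $175
Subtract from budget:
$500 - $175 = $325

$325


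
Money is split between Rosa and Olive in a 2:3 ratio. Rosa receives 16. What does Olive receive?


Find the multiplier:
16 / 2 = 8
Apply to Olive's share:
3 x 8 = 24

24


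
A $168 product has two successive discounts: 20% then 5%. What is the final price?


First discount:
20% of $168 = $33.60
Price after first discount:
$168 - $33.60 = $134.40
Second discount:
5% of $134.40 = $6.72
Final price:
$134.40 - $6.72 = $127.68

$127.68


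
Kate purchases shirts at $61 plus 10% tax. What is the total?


Calculate the tax:
10% of $61 = $6.10
Add tax to price:
$61 + $6.10 = $67.10

$67.10


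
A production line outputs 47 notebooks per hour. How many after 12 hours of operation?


Production rate: 47 notebooks per hour
Time: 12 hours
Total: 47 x 12 = 564 notebooks

564 notebooks


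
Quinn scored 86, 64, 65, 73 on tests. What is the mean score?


Add the scores:
86 + 64 + 65 + 73 = 288
Divide by the number of tests:
288 / 4 = 72

72


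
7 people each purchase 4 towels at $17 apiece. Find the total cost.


Cost per person:
4 x $17 = $68
Group total:
7 x $68 = $476

$476


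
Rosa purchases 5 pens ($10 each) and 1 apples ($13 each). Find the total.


Cost of pens:
5 x $10 = $50
Cost of apples:
1 x $13 = $13
Add both:
$50 + $13 = $63

$63


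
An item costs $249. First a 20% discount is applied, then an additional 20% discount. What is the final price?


First discount:
20% of $249 = $49.80
Price after first discount:
$249 - $49.80 = $199.20
Second discount:
20% of $199.20 = $39.84
Final price:
$199.20 - $39.84 = $159.36

$159.36


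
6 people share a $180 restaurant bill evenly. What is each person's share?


Total bill: $180
Number of people: 6
Each pays: $180 / 6 = $30

$30


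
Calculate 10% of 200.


Convert percentage to decimal:
10% = 0.1
Multiply:
200 x 0.1 = 20

20


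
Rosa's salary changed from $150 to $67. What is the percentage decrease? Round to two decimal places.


Find the absolute change:
|67 - 150| = 83
Divide by original and multiply by 100:
83 / 150 x 100 = 55.3333...% ≈ 55.33%

55.33%


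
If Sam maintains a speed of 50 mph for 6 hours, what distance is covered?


Use the formula: distance = speed x time
Speed = 50 mph, Time = 6 hours
50 x 6 = 300 miles

300 miles


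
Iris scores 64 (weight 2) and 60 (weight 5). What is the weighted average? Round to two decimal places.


Weighted sum:
2 x 64 + 5 x 60 = 428
Total weight:
2 + 5 = 7
Weighted average:
428 / 7 = 61.1428... ≈ 61.14

61.14


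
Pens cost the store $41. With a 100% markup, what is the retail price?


Calculate the markup amount:
100% of $41 = $41
Add to cost:
$41 + $41 = $82

$82


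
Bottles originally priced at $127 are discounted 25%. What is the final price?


Calculate the discount amount:
25% of $127 = $31.75
Subtract from original:
$127 - $31.75 = $95.25

$95.25


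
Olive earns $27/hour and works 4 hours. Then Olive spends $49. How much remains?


Calculate earnings:
4 x $27 = $108
Subtract spending:
$108 - $49 = $59

$59


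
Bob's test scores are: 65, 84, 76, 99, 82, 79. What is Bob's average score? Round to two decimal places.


Add the scores:
65 + 84 + 76 + 99 + 82 + 79 = 485
Divide by the number of tests:
485 / 6 = 80.8333... ≈ 80.83

80.83


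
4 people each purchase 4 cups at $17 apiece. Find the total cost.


Cost per person:
4 x $17 = $68
Group total:
4 x $68 = $272

$272


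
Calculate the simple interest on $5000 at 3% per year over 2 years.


Use the formula I = P x R x T / 100
P x R x T = 5000 x 3 x 2 = 30000
I = 30000 / 100 = $300

$300


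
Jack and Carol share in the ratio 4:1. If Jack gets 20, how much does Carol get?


Find the multiplier:
20 / 4 = 5
Apply to Carol's share:
1 x 5 = 5

5


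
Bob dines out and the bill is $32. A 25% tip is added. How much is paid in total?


Calculate the tip:
25% of $32 = $8
Add tip to meal cost:
$32 + $8 = $40

$40


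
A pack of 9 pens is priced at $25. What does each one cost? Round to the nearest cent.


Total cost: $25
Number of items: 9
Unit price: $25 / 9 = $2.7777... ≈ $2.78

$2.78


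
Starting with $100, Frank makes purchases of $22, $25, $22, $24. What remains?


Add up expenses:
$22 + $25 + $22 + $24 = $93
Subtract from budget:
$100 - $93 = $7

$7


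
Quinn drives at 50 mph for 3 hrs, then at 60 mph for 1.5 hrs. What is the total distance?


Leg 1 distance:
50 x 3 = 150 miles
Leg 2 distance:
60 x 1.5 = 90 miles
Total distance:
150 + 90 = 240 miles

240 miles


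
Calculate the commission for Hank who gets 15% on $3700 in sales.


Convert rate to decimal:
15% = 0.15
Multiply by sales:
$3700 x 0.15 = $555

$555


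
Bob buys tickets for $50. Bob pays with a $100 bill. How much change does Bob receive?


Start with the amount paid:
$100
Subtract the price:
$100 - $50 = $50

$50


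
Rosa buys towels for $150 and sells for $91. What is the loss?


Selling price = $91
Cost price = $150
Loss = cost price - selling price:
Loss = $150 - $91 = $59

$59


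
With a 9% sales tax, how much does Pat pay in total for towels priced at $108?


Calculate the tax:
9% of $108 = $9.72
Add tax to price:
$108 + $9.72 = $117.72

$117.72


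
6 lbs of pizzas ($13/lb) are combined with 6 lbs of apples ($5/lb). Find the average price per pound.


Cost of pizzas:
6 x $13 = $78
Cost of apples:
6 x $5 = $30
Total cost: $78 + $30 = $108
Total weight: 12 lbs
Average: $108 / 12 = $9/lb

$9/lb


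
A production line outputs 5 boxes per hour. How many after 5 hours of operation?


Production rate: 5 boxes per hour
Time: 5 hours
Total: 5 x 5 = 25 boxes

25 boxes


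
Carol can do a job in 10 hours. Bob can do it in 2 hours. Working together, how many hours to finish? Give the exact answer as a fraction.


Carol's rate: 1/10 of the job per hour
Bob's rate: 1/2 of the job per hour
Combined rate: 1/10 + 1/2 = 3/5 per hour
Time = 1 / (3/5) = 5/3 hours (≈ 1.67 hours)

5/3 hours


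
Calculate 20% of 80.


Convert percentage to decimal:
20% = 0.2
Multiply:
80 x 0.2 = 16

16


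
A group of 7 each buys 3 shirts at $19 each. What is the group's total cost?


Cost per person:
3 x $19 = $57
Group total:
7 x $57 = $399

$399


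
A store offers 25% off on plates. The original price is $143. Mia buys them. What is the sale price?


Calculate the discount amount:
25% of $143 = $35.75
Subtract from original:
$143 - $35.75 = $107.25

$107.25


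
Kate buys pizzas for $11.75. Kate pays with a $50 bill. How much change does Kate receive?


Start with the amount paid:
$50
Subtract the price:
$50 - $11.75 = $38.25

$38.25


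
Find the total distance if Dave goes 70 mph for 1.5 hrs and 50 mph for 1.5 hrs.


Leg 1 distance:
70 x 1.5 = 105 miles
Leg 2 distance:
50 x 1.5 = 75 miles
Total distance:
105 + 75 = 180 miles

180 miles


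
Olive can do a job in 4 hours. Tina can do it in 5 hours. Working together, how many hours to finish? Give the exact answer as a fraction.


Olive's rate: 1/4 of the job per hour
Tina's rate: 1/5 of the job per hour
Combined rate: 1/4 + 1/5 = 9/20 per hour
Time = 1 / (9/20) = 20/9 hours (≈ 2.22 hours)

20/9 hours


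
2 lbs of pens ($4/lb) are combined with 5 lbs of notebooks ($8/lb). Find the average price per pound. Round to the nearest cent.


Cost of pens:
2 x $4 = $8
Cost of notebooks:
5 x $8 = $40
Total cost: $8 + $40 = $48
Total weight: 7 lbs
Average: $48 / 7 = $6.8571... ≈ $6.86/lb

$6.86/lb


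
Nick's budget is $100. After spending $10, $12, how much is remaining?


Add up expenses:
$10 + $12 = $22
Subtract from budget:
$100 - $22 = $78

$78


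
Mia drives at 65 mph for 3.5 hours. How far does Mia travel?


Use the formula: distance = speed x time
Speed = 65 mph, Time = 3.5 hours
65 x 3.5 = 227.5 miles

227.5 miles


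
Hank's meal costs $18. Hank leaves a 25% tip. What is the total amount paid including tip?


Calculate the tip:
25% of $18 = $4.50
Add tip to meal cost:
$18 + $4.50 = $22.50

$22.50


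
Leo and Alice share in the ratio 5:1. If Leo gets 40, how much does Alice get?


Find the multiplier:
40 / 5 = 8
Apply to Alice's share:
1 x 8 = 8

8


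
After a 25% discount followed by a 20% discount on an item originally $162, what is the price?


First discount:
25% of $162 = $40.50
Price after first discount:
$162 - $40.50 = $121.50
Second discount:
20% of $121.50 = $24.30
Final price:
$121.50 - $24.30 = $97.20

$97.20


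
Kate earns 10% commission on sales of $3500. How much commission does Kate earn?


Convert rate to decimal:
10% = 0.1
Multiply by sales:
$3500 x 0.1 = $350

$350


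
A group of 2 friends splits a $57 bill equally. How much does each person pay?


Total bill: $57
Number of people: 2
Each pays: $57 / 2 = $28.50

$28.50


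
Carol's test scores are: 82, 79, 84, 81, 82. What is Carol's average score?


Add the scores:
82 + 79 + 84 + 81 + 82 = 408
Divide by the number of tests:
408 / 5 = 81.6

81.6


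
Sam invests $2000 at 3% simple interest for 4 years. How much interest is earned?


Use the formula I = P x R x T / 100
P x R x T = 2000 x 3 x 4 = 24000
I = 24000 / 100 = $240

$240


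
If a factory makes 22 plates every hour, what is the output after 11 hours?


Production rate: 22 plates per hour
Time: 11 hours
Total: 22 x 11 = 242 plates

242 plates


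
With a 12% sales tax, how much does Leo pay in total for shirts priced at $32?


Calculate the tax:
12% of $32 = $3.84
Add tax to price:
$32 + $3.84 = $35.84

$35.84


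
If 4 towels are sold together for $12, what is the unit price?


Total cost: $12
Number of items: 4
Unit price: $12 / 4 = $3

$3


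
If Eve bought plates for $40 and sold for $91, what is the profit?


Selling price = $91
Cost price = $40
Profit = selling price - cost price:
Profit = $91 - $40 = $51

$51


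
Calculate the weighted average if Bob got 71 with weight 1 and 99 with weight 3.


Weighted sum:
1 x 71 + 3 x 99 = 368
Total weight:
1 + 3 = 4
Weighted average:
368 / 4 = 92

92


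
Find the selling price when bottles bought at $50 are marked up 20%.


Calculate the markup amount:
20% of $50 = $10
Add to cost:
$50 + $10 = $60

$60


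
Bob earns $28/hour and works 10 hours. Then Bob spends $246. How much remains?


Calculate earnings:
10 x $28 = $280
Subtract spending:
$280 - $246 = $34

$34


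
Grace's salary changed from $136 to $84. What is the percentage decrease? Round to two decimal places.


Find the absolute change:
|84 - 136| = 52
Divide by original and multiply by 100:
52 / 136 x 100 = 38.2352...% ≈ 38.24%

38.24%


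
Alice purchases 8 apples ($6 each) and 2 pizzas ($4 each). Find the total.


Cost of apples:
8 x $6 = $48
Cost of pizzas:
2 x $4 = $8
Add both:
$48 + $8 = $56

$56


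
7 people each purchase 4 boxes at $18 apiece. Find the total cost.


Cost per person:
4 x $18 = $72
Group total:
7 x $72 = $504

$504


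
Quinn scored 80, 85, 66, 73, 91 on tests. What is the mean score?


Add the scores:
80 + 85 + 66 + 73 + 91 = 395
Divide by the number of tests:
395 / 5 = 79

79


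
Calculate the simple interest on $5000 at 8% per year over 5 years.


Use the formula I = P x R x T / 100
P x R x T = 5000 x 8 x 5 = 200000
I = 200000 / 100 = $2000

$2000


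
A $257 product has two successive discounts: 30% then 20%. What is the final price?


First discount:
30% of $257 = $77.10
Price after first discount:
$257 - $77.10 = $179.90
Second discount:
20% of $179.90 = $35.98
Final price:
$179.90 - $35.98 = $143.92

$143.92


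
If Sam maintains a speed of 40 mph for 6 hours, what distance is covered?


Use the formula: distance = speed x time
Speed = 40 mph, Time = 6 hours
40 x 6 = 240 miles

240 miles


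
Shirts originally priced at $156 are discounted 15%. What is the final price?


Calculate the discount amount:
15% of $156 = $23.40
Subtract from original:
$156 - $23.40 = $132.60

$132.60


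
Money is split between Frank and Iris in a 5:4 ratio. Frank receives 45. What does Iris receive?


Find the multiplier:
45 / 5 = 9
Apply to Iris's share:
4 x 9 = 36

36


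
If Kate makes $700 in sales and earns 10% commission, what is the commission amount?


Convert rate to decimal:
10% = 0.1
Multiply by sales:
$700 x 0.1 = $70

$70


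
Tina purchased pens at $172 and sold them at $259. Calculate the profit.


Selling price = $259
Cost price = $172
Profit = selling price - cost price:
Profit = $259 - $172 = $87

$87


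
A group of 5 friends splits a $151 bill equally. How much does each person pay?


Total bill: $151
Number of people: 5
Each pays: $151 / 5 = $30.20

$30.20


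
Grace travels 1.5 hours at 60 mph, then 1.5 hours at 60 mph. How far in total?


Leg 1 distance:
60 x 1.5 = 90 miles
Leg 2 distance:
60 x 1.5 = 90 miles
Total distance:
90 + 90 = 180 miles

180 miles


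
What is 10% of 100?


Convert percentage to decimal:
10% = 0.1
Multiply:
100 x 0.1 = 10

10


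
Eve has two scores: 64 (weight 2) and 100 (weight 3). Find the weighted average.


Weighted sum:
2 x 64 + 3 x 100 = 428
Total weight:
2 + 3 = 5
Weighted average:
428 / 5 = 85.6

85.6


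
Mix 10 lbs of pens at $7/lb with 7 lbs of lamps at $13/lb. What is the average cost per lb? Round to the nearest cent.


Cost of pens:
10 x $7 = $70
Cost of lamps:
7 x $13 = $91
Total cost: $70 + $91 = $161
Total weight: 17 lbs
Average: $161 / 17 = $9.4705... ≈ $9.47/lb

$9.47/lb


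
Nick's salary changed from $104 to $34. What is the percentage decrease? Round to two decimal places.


Find the absolute change:
|34 - 104| = 70
Divide by original and multiply by 100:
70 / 104 x 100 = 67.3076...% ≈ 67.31%

67.31%


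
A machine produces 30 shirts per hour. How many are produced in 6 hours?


Production rate: 30 shirts per hour
Time: 6 hours
Total: 30 x 6 = 180 shirts

180 shirts


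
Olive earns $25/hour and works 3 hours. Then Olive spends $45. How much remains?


Calculate earnings:
3 x $25 = $75
Subtract spending:
$75 - $45 = $30

$30


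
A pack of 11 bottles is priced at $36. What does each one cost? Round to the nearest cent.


Total cost: $36
Number of items: 11
Unit price: $36 / 11 = $3.2727... ≈ $3.27

$3.27


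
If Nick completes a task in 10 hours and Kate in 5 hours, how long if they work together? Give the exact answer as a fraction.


Nick's rate: 1/10 of the job per hour
Kate's rate: 1/5 of the job per hour
Combined rate: 1/10 + 1/5 = 3/10 per hour
Time = 1 / (3/10) = 10/3 hours (≈ 3.33 hours)

10/3 hours


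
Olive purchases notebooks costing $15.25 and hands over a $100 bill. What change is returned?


Start with the amount paid:
$100
Subtract the price:
$100 - $15.25 = $84.75

$84.75


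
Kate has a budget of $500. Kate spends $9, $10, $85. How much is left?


Add up expenses:
$9 + $10 + $85 = $104
Subtract from budget:
$500 - $104 = $396

$396


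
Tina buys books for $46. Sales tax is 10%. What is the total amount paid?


Calculate the tax:
10% of $46 = $4.60
Add tax to price:
$46 + $4.60 = $50.60

$50.60


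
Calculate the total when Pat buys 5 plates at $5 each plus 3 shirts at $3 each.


Cost of plates:
5 x $5 = $25
Cost of shirts:
3 x $3 = $9
Add both:
$25 + $9 = $34

$34


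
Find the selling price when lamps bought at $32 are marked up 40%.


Calculate the markup amount:
40% of $32 = $12.80
Add to cost:
$32 + $12.80 = $44.80

$44.80


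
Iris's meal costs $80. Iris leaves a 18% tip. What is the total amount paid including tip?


Calculate the tip:
18% of $80 = $14.40
Add tip to meal cost:
$80 + $14.40 = $94.40

$94.40


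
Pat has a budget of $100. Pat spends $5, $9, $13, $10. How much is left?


Add up expenses:
$5 + $9 + $13 + $10 = $37
Subtract from budget:
$100 - $37 = $63

$63


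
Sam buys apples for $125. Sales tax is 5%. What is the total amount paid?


Calculate the tax:
5% of $125 = $6.25
Add tax to price:
$125 + $6.25 = $131.25

$131.25


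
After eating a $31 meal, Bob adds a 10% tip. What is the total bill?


Calculate the tip:
10% of $31 = $3.10
Add tip to meal cost:
$31 + $3.10 = $34.10

$34.10


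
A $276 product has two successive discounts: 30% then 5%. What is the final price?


First discount:
30% of $276 = $82.80
Price after first discount:
$276 - $82.80 = $193.20
Second discount:
5% of $193.20 = $9.66
Final price:
$193.20 - $9.66 = $183.54

$183.54


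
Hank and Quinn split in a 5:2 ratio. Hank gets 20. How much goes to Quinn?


Find the multiplier:
20 / 5 = 4
Apply to Quinn's share:
2 x 4 = 8

8
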